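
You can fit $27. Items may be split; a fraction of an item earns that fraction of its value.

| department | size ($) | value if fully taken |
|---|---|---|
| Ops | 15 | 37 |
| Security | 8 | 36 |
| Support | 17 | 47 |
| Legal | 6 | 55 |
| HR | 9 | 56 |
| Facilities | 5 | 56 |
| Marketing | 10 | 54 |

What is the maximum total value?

204.8

Sort by value density: Facilities 56/5≈11.2, Legal 55/6≈9.17, HR 56/9≈6.22, Marketing 54/10≈5.4, Security 36/8≈4.5, Support 47/17≈2.76, Ops 37/15≈2.47.
Take all of Facilities (5 $, value 56) → 22 $ left.
Take all of Legal (6 $, value 55) → 16 $ left.
Take all of HR (9 $, value 56) → 7 $ left.
7 $ left: a 7/10 share of Marketing gives 54×7/10 = 37.8.
Total value = 204.8.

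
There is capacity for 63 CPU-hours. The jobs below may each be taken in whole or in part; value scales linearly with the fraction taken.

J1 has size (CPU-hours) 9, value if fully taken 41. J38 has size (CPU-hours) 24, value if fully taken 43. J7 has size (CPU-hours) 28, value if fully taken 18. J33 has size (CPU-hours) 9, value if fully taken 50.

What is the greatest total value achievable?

Sort by value density: J33 50/9≈5.56, J1 41/9≈4.56, J38 43/24≈1.79, J7 18/28≈0.643.
J33: take in full, 9 CPU-hours for value 50 ; 54 left.
All 9 CPU-hours of J1 fit (value 41) ; 45 remain.
J38: take in full, 24 CPU-hours for value 43 ; 21 left.
Fill the last 21 CPU-hours with part of J7: 21/28 of it earns 13.5.
Total value = 147.5.

147.5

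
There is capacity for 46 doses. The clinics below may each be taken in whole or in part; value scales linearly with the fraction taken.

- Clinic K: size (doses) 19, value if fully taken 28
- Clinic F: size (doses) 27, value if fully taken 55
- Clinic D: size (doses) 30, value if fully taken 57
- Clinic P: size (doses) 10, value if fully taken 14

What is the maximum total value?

91.1

Sort by value density: Clinic F 55/27≈2.04, Clinic D 57/30≈1.9, Clinic K 28/19≈1.47, Clinic P 14/10≈1.4.
All 27 doses of Clinic F fit (value 55) — 19 remain.
Only 19 doses remain; take 19/30 of Clinic D for value 57×19/30 = 36.1.
Total value = 91.1.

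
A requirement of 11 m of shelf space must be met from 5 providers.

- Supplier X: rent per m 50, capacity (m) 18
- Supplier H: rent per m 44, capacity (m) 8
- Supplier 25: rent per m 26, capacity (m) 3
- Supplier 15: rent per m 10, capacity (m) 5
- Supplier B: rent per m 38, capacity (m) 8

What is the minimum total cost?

242

Fill from the cheapest provider first.
Take 5 from Supplier 15 at 10 ; need 6 more.
Take 3 from Supplier 25 at 26 ; need 3 more.
Supplier B (38): take the remaining 3 ; done.
Supplier H, Supplier X: unused.
Cost = 5×10 + 3×26 + 3×38 = 242.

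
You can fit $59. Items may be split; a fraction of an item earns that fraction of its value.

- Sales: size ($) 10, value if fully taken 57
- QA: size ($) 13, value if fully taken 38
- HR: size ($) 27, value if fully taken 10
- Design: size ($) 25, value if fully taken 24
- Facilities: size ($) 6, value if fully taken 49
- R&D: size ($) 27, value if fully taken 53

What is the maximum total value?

199.88

Sort by value density: Facilities 49/6≈8.17, Sales 57/10≈5.7, QA 38/13≈2.92, R&D 53/27≈1.96, Design 24/25≈0.96, HR 10/27≈0.37.
Facilities: take in full, 6 $ for value 49 → 53 left.
All 10 $ of Sales fit (value 57) → 43 remain.
QA: take in full, 13 $ for value 38 → 30 left.
R&D: take in full, 27 $ for value 53 → 3 left.
3 $ left: a 3/25 share of Design gives 24×3/25 = 2.88.
Total value = 199.88.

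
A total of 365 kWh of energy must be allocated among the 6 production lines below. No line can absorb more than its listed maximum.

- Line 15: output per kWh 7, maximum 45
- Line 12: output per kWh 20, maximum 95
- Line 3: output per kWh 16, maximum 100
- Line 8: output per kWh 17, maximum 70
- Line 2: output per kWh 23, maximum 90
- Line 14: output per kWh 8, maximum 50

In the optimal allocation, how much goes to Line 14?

10

Rank by output per kWh: Line 2 23 > Line 12 20 > Line 8 17 > Line 3 16 > Line 14 8 > Line 15 7.
Line 2 takes 90 to reach its cap of 90 — 275 left.
Give Line 12 95 to hit its cap of 95 — 180 left.
Line 8 takes 70 to reach its cap of 70 — 110 left.
Line 3: +100 to 100 (cap) — 10 left.
Only 10 left; Line 14 takes them to reach 10.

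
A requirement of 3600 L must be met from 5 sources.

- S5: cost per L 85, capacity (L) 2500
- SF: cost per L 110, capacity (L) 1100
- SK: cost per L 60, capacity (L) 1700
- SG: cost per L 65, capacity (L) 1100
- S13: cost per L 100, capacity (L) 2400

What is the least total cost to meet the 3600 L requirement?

241500

Fill from the cheapest source first.
SK (60): use full 1700 → 1900 L to go.
Take 1100 from SG at 65 → need 800 more.
Take 800 from S5 at 85 to finish.
S13, SF: unused.
Cost = 1700×60 + 1100×65 + 800×85 = 241500.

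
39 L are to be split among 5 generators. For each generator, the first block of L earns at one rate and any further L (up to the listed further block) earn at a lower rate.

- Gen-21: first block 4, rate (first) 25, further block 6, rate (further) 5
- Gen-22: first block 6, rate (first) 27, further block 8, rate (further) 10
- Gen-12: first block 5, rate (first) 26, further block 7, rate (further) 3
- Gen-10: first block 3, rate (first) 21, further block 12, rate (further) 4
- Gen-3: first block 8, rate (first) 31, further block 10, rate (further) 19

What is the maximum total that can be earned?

923

Order all 10 blocks by rate: Gen-3/tier1 31 > Gen-22/tier1 27 > Gen-12/tier1 26 > Gen-21/tier1 25 > Gen-10/tier1 21 > Gen-3/tier2 19 > Gen-22/tier2 10 > Gen-21/tier2 5 > Gen-10/tier2 4 > Gen-12/tier2 3.
Gen-3/tier1 (31): +8 ; 31 left.
Gen-22/tier1 (27): +6 ; 25 left.
Gen-12/tier1 (26): +5 ; 20 left.
Fill Gen-21 tier1 block (4 at 25) ; 16 left.
Fill Gen-10 tier1 block (3 at 21) ; 13 left.
Fill Gen-3 tier2 block (10 at 19) ; 3 left.
Gen-22/tier2: +3 of 8 at 10; pool empty.
Total = 31×8 + 27×6 + 26×5 + 25×4 + 21×3 + 19×10 + 10×3 = 923.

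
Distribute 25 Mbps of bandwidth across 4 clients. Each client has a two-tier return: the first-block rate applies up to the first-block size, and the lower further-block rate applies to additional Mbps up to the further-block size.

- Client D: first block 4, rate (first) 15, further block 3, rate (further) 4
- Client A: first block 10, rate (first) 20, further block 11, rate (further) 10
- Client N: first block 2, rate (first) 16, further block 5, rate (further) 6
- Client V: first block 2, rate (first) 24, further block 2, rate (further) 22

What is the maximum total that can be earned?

434

Order all 8 blocks by rate: Client V/T1 24 > Client V/T2 22 > Client A/T1 20 > Client N/T1 16 > Client D/T1 15 > Client A/T2 10 > Client N/T2 6 > Client D/T2 4.
Client V T1 at 24: fill all 2 → 23 left.
Fill Client V T2 block (2 at 22) → 21 left.
Client A/T1 (20): +10 → 11 left.
Client N T1 at 16: fill all 2 → 9 left.
Client D T1 at 15: fill all 4 → 5 left.
Client A T2 at 10: only 5 left, fill 5.
Total = 24×2 + 22×2 + 20×10 + 16×2 + 15×4 + 10×5 = 434.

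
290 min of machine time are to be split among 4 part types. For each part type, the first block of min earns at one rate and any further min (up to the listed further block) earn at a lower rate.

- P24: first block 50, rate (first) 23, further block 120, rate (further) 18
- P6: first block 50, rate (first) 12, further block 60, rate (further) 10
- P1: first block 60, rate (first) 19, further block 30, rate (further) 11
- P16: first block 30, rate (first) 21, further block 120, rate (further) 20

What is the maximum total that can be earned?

5860

Rank every tier by rate: P24/tier1 23 > P16/tier1 21 > P16/tier2 20 > P1/tier1 19 > P24/tier2 18 > P6/tier1 12 > P1/tier2 11 > P6/tier2 10.
Fill P24 tier1 block (50 at 23) — 240 left.
P16 tier1 at 21: fill all 30 — 210 left.
P16 tier2 at 20: fill all 120 — 90 left.
P1 tier1 at 19: fill all 60 — 30 left.
P24/tier2: +30 of 120 at 18; pool empty.
Total = 23×50 + 21×30 + 20×120 + 19×60 + 18×30 = 5860.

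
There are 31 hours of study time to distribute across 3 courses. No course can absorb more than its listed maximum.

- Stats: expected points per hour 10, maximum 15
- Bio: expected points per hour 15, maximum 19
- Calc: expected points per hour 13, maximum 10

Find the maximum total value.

Order the courses by expected points per hour: Bio 15 > Calc 13 > Stats 10.
Bio: +19 to 19 (cap) ; 12 left.
Give Calc 10 to hit its cap of 10 ; 2 left.
Stats: +2 (room for 15) → 2. Pool exhausted.
Total = 10×2 + 15×19 + 13×10 = 435.

435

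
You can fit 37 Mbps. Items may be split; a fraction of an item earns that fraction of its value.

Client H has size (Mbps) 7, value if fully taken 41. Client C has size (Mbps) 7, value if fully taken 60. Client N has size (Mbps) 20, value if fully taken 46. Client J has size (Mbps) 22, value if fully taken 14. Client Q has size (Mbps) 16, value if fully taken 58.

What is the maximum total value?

Sort by value density: Client C 60/7≈8.57, Client H 41/7≈5.86, Client Q 58/16≈3.62, Client N 46/20≈2.3, Client J 14/22≈0.636.
Client C: take in full, 7 Mbps for value 60 ; 30 left.
All 7 Mbps of Client H fit (value 41) ; 23 remain.
Take all of Client Q (16 Mbps, value 58) ; 7 Mbps left.
Fill the last 7 Mbps with part of Client N: 7/20 of it earns 16.1.
Total value = 175.1.

175.1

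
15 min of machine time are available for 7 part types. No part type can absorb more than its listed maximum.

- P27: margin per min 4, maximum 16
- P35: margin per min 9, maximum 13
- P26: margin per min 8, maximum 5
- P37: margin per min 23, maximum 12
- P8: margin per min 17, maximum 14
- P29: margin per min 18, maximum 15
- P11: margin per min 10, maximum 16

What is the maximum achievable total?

330

Highest margin per min first: P37 23 > P29 18 > P8 17 > P11 10 > P35 9 > P26 8 > P27 4.
P37 takes 12 to reach its cap of 12 — 3 left.
P29: +3 (room for 15) → 3. Pool exhausted.
Total = 23×12 + 18×3 = 330.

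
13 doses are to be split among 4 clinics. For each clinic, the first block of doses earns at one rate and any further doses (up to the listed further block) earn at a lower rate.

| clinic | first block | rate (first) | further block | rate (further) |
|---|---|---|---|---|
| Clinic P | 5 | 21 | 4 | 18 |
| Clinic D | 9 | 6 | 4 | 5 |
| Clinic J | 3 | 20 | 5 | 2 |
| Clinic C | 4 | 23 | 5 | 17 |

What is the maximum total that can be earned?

Order all 8 blocks by rate: Clinic C/first 23 > Clinic P/first 21 > Clinic J/first 20 > Clinic P/second 18 > Clinic C/second 17 > Clinic D/first 6 > Clinic D/second 5 > Clinic J/second 2.
Clinic C first at 23: fill all 4 ; 9 left.
Clinic P/first (21): +5 ; 4 left.
Fill Clinic J first block (3 at 20) ; 1 left.
1 remain; put them into Clinic P second at 18.
Total = 23×4 + 21×5 + 20×3 + 18×1 = 275.

275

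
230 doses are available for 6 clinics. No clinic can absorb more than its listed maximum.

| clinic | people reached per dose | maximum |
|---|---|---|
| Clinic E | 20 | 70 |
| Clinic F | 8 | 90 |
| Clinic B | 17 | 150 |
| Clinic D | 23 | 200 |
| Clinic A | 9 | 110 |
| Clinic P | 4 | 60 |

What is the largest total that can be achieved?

Order the clinics by people reached per dose: Clinic D 23 > Clinic E 20 > Clinic B 17 > Clinic A 9 > Clinic F 8 > Clinic P 4.
Clinic D takes 200 to reach its cap of 200 — 30 left.
Clinic E has room for 70 but only 30 remain, so it gets 30.
Total = 20×30 + 23×200 = 5200.

5200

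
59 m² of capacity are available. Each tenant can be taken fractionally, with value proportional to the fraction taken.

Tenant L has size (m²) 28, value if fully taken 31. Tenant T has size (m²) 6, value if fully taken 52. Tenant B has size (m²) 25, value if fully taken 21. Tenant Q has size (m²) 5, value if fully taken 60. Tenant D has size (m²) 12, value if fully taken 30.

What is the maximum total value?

Rank by value-to-size ratio: Tenant Q 60/5≈12, Tenant T 52/6≈8.67, Tenant D 30/12≈2.5, Tenant L 31/28≈1.11, Tenant B 21/25≈0.84.
All 5 m² of Tenant Q fit (value 60) ; 54 remain.
Tenant T: take in full, 6 m² for value 52 ; 48 left.
All 12 m² of Tenant D fit (value 30) ; 36 remain.
All 28 m² of Tenant L fit (value 31) ; 8 remain.
Only 8 m² remain; take 8/25 of Tenant B for value 21×8/25 = 6.72.
Total value = 179.72.

179.72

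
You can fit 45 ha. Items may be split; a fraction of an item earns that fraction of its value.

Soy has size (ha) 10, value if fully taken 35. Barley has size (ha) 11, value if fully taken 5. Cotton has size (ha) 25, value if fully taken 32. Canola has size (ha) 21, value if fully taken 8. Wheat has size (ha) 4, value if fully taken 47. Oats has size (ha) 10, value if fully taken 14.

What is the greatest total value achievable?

122.88

Sort by value density: Wheat 47/4≈11.8, Soy 35/10≈3.5, Oats 14/10≈1.4, Cotton 32/25≈1.28, Barley 5/11≈0.455, Canola 8/21≈0.381.
Take all of Wheat (4 ha, value 47) ; 41 ha left.
Soy: take in full, 10 ha for value 35 ; 31 left.
Oats: take in full, 10 ha for value 14 ; 21 left.
21 ha left: a 21/25 share of Cotton gives 32×21/25 = 26.88.
Total value = 122.88.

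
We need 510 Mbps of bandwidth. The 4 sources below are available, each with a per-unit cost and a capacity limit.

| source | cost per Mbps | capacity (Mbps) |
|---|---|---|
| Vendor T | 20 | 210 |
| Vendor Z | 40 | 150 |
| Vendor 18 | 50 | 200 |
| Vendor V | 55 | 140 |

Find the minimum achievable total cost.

17700

Fill from the cheapest source first.
Take 210 from Vendor T at 20 — need 300 more.
Take 150 from Vendor Z at 40 — need 150 more.
Take 150 from Vendor 18 at 50 to finish.
Vendor V: unused.
Cost = 210×20 + 150×40 + 150×50 = 17700.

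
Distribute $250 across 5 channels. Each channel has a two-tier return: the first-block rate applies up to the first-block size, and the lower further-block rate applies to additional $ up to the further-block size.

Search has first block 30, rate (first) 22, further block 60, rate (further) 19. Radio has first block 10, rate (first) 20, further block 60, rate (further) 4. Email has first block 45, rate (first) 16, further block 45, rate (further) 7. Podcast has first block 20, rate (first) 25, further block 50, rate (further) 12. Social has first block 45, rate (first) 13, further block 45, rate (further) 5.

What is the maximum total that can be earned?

Rank every tier by rate: Podcast/tier1 25 > Search/tier1 22 > Radio/tier1 20 > Search/tier2 19 > Email/tier1 16 > Social/tier1 13 > Podcast/tier2 12 > Email/tier2 7 > Social/tier2 5 > Radio/tier2 4.
Podcast tier1 at 25: fill all 20 ; 230 left.
Fill Search tier1 block (30 at 22) ; 200 left.
Fill Radio tier1 block (10 at 20) ; 190 left.
Search tier2 at 19: fill all 60 ; 130 left.
Email tier1 at 16: fill all 45 ; 85 left.
Social/tier1 (13): +45 ; 40 left.
Podcast tier2 at 12: only 40 left, fill 40.
Total = 25×20 + 22×30 + 20×10 + 19×60 + 16×45 + 13×45 + 12×40 = 4285.

4285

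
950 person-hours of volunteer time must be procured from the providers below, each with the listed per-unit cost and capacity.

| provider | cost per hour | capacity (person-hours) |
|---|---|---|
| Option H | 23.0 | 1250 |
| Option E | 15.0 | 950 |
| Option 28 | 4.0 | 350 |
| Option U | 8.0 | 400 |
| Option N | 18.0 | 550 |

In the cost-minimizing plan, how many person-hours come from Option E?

200

Cheapest first:
Option 28 (4.0): use full 350 ; 600 person-hours to go.
Take 400 from Option U at 8.0 ; need 200 more.
Take 200 from Option E at 15.0 to finish.
Option N, Option H: unused.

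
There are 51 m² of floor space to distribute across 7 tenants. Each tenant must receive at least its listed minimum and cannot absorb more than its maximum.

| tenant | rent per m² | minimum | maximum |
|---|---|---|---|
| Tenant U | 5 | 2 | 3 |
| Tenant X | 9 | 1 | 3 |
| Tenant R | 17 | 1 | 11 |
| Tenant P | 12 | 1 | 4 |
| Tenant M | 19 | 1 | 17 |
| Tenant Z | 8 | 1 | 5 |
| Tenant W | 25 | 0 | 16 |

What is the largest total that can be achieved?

Meeting every minimum uses 2+1+1+1+1+1+0 = 7 m², leaving 44.
Rank by rent per m²: Tenant W 25 > Tenant M 19 > Tenant R 17 > Tenant P 12 > Tenant X 9 > Tenant Z 8 > Tenant U 5.
Give Tenant W 16 more to hit its cap of 16 — 28 left.
Tenant M: +16 to 17 (cap) — 12 left.
Give Tenant R 10 more to hit its cap of 11 — 2 left.
Tenant P has room for 3 more but only 2 remain, so it gets 3.
Total = 5×2 + 9×1 + 17×11 + 12×3 + 19×17 + 8×1 + 25×16 = 973.

973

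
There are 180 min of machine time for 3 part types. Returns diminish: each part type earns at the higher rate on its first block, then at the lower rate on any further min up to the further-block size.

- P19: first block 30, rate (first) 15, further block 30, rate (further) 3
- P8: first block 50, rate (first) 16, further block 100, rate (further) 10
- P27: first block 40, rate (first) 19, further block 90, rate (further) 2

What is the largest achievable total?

2610

Rank every tier by rate: P27/T1 19 > P8/T1 16 > P19/T1 15 > P8/T2 10 > P19/T2 3 > P27/T2 2.
P27/T1 (19): +40 — 140 left.
Fill P8 T1 block (50 at 16) — 90 left.
P19/T1 (15): +30 — 60 left.
P8/T2: +60 of 100 at 10; pool empty.
Total = 19×40 + 16×50 + 15×30 + 10×60 = 2610.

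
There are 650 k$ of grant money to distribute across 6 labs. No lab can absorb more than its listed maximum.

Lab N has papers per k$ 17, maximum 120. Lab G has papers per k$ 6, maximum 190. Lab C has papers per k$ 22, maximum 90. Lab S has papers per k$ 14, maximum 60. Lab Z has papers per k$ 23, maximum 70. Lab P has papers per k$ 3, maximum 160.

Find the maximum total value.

7970

Order the labs by papers per k$: Lab Z 23 > Lab C 22 > Lab N 17 > Lab S 14 > Lab G 6 > Lab P 3.
Lab Z: +70 to 70 (cap) ; 580 left.
Give Lab C 90 to hit its cap of 90 ; 490 left.
Lab N takes 120 to reach its cap of 120 ; 370 left.
Lab S: +60 to 60 (cap) ; 310 left.
Give Lab G 190 to hit its cap of 190 ; 120 left.
Lab P: +120 (room for 160) → 120. Pool exhausted.
Total = 17×120 + 6×190 + 22×90 + 14×60 + 23×70 + 3×120 = 7970.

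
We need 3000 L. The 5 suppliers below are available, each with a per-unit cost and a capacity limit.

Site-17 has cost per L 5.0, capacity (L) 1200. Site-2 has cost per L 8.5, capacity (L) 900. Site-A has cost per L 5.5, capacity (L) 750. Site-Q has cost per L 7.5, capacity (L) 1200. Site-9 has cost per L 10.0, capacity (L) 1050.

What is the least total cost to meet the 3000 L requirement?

Cheapest first:
Site-17 at 5.0: take all 1200 L ; 1800 still needed.
Site-A at 5.5: take all 750 L ; 1050 still needed.
Take 1050 from Site-Q at 7.5 to finish.
Site-2, Site-9: unused.
Cost = 1200×5.0 + 750×5.5 + 1050×7.5 = 18000.

18000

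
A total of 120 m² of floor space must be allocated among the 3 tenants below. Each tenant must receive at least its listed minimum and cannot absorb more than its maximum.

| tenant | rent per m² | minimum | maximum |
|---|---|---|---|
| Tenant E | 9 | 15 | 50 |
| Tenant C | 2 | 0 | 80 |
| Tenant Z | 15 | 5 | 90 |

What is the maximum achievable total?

1620

Meeting every minimum uses 15+0+5 = 20 m², leaving 100.
Rank by rent per m²: Tenant Z 15 > Tenant E 9 > Tenant C 2.
Tenant Z takes 85 more to reach its cap of 90 ; 15 left.
Tenant E: +15 (room for 35) → 30. Pool exhausted.
Total = 9×30 + 15×90 = 1620.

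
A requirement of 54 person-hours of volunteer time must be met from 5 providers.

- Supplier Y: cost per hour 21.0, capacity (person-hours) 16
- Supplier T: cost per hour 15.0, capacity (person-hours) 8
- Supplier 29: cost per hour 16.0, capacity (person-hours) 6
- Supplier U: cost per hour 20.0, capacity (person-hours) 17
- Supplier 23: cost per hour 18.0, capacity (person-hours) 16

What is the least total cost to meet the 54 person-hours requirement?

Fill from the cheapest provider first.
Take 8 from Supplier T at 15.0 → need 46 more.
Take 6 from Supplier 29 at 16.0 → need 40 more.
Supplier 23 (18.0): use full 16 → 24 person-hours to go.
Supplier U at 20.0: take all 17 person-hours → 7 still needed.
Take 7 from Supplier Y at 21.0 to finish.
Cost = 8×15.0 + 6×16.0 + 16×18.0 + 17×20.0 + 7×21.0 = 991.

991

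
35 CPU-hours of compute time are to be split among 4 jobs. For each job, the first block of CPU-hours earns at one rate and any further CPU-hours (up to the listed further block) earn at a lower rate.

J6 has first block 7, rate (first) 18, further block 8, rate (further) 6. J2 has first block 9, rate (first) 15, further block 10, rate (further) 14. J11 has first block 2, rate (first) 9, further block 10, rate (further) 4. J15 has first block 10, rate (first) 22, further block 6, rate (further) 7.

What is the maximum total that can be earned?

607

Treat each block as its own option and order by rate: J15/tier1 22 > J6/tier1 18 > J2/tier1 15 > J2/tier2 14 > J11/tier1 9 > J15/tier2 7 > J6/tier2 6 > J11/tier2 4.
J15 tier1 at 22: fill all 10 → 25 left.
J6 tier1 at 18: fill all 7 → 18 left.
Fill J2 tier1 block (9 at 15) → 9 left.
J2 tier2 at 14: only 9 left, fill 9.
Total = 22×10 + 18×7 + 15×9 + 14×9 = 607.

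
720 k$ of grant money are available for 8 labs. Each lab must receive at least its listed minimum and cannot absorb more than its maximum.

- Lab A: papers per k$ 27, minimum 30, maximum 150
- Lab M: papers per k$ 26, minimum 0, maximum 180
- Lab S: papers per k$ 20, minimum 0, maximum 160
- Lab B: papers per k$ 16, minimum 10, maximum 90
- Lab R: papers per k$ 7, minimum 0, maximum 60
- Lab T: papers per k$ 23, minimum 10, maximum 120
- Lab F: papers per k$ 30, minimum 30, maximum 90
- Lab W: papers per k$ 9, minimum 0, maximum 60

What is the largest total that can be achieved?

Meeting every minimum uses 30+0+0+10+0+10+30+0 = 80 k$, leaving 640.
Order the labs by papers per k$: Lab F 30 > Lab A 27 > Lab M 26 > Lab T 23 > Lab S 20 > Lab B 16 > Lab W 9 > Lab R 7.
Lab F takes 60 more to reach its cap of 90 — 580 left.
Give Lab A 120 more to hit its cap of 150 — 460 left.
Give Lab M 180 more to hit its cap of 180 — 280 left.
Lab T takes 110 more to reach its cap of 120 — 170 left.
Give Lab S 160 more to hit its cap of 160 — 10 left.
Lab B: +10 (room for 80) → 20. Pool exhausted.
Total = 27×150 + 26×180 + 20×160 + 16×20 + 23×120 + 30×90 = 17710.

17710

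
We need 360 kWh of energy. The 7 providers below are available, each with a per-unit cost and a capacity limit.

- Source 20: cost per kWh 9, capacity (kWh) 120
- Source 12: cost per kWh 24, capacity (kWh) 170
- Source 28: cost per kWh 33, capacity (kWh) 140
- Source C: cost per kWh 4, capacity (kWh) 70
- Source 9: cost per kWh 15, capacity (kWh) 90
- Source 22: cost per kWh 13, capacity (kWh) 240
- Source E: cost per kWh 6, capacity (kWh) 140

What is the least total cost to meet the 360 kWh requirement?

2590

Cheapest first:
Take 70 from Source C at 4 → need 290 more.
Take 140 from Source E at 6 → need 150 more.
Source 20 (9): use full 120 → 30 kWh to go.
Source 22 (13): take the remaining 30 → done.
Source 9, Source 12, Source 28: unused.
Cost = 70×4 + 140×6 + 120×9 + 30×13 = 2590.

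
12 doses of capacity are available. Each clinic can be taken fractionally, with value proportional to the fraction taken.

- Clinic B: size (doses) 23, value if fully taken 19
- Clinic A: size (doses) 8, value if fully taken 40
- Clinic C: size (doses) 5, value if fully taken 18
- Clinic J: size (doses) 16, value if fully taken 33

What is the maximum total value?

Best value per unit of size first: Clinic A 40/8≈5, Clinic C 18/5≈3.6, Clinic J 33/16≈2.06, Clinic B 19/23≈0.826.
Take all of Clinic A (8 doses, value 40) — 4 doses left.
Only 4 doses remain; take 4/5 of Clinic C for value 18×4/5 = 14.4.
Total value = 54.4.

54.4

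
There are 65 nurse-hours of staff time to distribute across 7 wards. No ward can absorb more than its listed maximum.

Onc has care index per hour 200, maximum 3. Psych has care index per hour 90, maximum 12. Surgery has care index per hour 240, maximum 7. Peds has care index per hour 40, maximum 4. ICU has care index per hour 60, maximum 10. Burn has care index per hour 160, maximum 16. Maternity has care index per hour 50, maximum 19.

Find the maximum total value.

Rank by care index per hour: Surgery 240 > Onc 200 > Burn 160 > Psych 90 > ICU 60 > Maternity 50 > Peds 40.
Surgery: +7 to 7 (cap) ; 58 left.
Give Onc 3 to hit its cap of 3 ; 55 left.
Burn: +16 to 16 (cap) ; 39 left.
Psych: +12 to 12 (cap) ; 27 left.
ICU takes 10 to reach its cap of 10 ; 17 left.
Maternity: +17 (room for 19) → 17. Pool exhausted.
Total = 200×3 + 90×12 + 240×7 + 60×10 + 160×16 + 50×17 = 7370.

7370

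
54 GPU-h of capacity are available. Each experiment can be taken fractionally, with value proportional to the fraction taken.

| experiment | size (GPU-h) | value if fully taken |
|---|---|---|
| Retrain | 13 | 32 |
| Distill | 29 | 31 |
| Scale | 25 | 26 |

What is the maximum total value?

75.48

Rank by value-to-size ratio: Retrain 32/13≈2.46, Distill 31/29≈1.07, Scale 26/25≈1.04.
Take all of Retrain (13 GPU-h, value 32) → 41 GPU-h left.
All 29 GPU-h of Distill fit (value 31) → 12 remain.
Fill the last 12 GPU-h with part of Scale: 12/25 of it earns 12.48.
Total value = 75.48.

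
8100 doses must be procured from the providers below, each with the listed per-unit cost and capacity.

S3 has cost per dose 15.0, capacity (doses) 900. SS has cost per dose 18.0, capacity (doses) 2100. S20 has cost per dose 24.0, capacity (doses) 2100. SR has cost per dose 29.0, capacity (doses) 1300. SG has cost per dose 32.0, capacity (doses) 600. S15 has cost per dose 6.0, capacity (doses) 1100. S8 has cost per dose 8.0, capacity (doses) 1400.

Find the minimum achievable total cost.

134000

Use providers in increasing cost order.
S15 (6.0): use full 1100 — 7000 doses to go.
S8 (8.0): use full 1400 — 5600 doses to go.
S3 (15.0): use full 900 — 4700 doses to go.
SS (18.0): use full 2100 — 2600 doses to go.
Take 2100 from S20 at 24.0 — need 500 more.
SR at 29.0: take 500 of its 1300 — requirement met.
SG: unused.
Cost = 1100×6.0 + 1400×8.0 + 900×15.0 + 2100×18.0 + 2100×24.0 + 500×29.0 = 134000.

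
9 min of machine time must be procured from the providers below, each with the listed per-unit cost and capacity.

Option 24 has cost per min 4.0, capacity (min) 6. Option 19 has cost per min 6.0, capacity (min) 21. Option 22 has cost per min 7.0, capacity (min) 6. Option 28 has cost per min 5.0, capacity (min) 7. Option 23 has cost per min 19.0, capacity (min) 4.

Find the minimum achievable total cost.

Use providers in increasing cost order.
Take 6 from Option 24 at 4.0 → need 3 more.
Option 28 at 5.0: take 3 of its 7 → requirement met.
Option 19, Option 22, Option 23: unused.
Cost = 6×4.0 + 3×5.0 = 39.

39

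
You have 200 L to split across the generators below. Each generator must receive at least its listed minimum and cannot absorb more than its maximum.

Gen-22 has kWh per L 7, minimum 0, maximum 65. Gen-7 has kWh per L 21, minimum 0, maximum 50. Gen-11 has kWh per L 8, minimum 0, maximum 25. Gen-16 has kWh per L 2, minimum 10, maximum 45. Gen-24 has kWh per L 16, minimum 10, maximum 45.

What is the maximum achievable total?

Meeting every minimum uses 0+0+0+10+10 = 20 L, leaving 180.
Rank by kWh per L: Gen-7 21 > Gen-24 16 > Gen-11 8 > Gen-22 7 > Gen-16 2.
Gen-7 takes 50 more to reach its cap of 50 ; 130 left.
Give Gen-24 35 more to hit its cap of 45 ; 95 left.
Gen-11: +25 to 25 (cap) ; 70 left.
Give Gen-22 65 more to hit its cap of 65 ; 5 left.
Gen-16: +5 (room for 35) → 15. Pool exhausted.
Total = 7×65 + 21×50 + 8×25 + 2×15 + 16×45 = 2455.

2455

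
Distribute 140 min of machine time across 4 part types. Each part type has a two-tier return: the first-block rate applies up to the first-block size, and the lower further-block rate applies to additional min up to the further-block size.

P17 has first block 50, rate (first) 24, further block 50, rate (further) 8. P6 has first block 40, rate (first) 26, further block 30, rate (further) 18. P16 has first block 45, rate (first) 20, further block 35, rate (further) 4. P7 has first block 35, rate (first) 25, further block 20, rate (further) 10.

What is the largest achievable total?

3415

Rank every tier by rate: P6/tier1 26 > P7/tier1 25 > P17/tier1 24 > P16/tier1 20 > P6/tier2 18 > P7/tier2 10 > P17/tier2 8 > P16/tier2 4.
P6/tier1 (26): +40 ; 100 left.
Fill P7 tier1 block (35 at 25) ; 65 left.
P17/tier1 (24): +50 ; 15 left.
P16 tier1 at 20: only 15 left, fill 15.
Total = 26×40 + 25×35 + 24×50 + 20×15 = 3415.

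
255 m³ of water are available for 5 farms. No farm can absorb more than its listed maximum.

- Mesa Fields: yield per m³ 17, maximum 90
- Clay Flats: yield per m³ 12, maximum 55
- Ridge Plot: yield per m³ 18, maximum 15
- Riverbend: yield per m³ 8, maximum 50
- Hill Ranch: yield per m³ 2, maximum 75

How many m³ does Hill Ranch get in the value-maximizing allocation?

45

Highest yield per m³ first: Ridge Plot 18 > Mesa Fields 17 > Clay Flats 12 > Riverbend 8 > Hill Ranch 2.
Ridge Plot: +15 to 15 (cap) ; 240 left.
Mesa Fields takes 90 to reach its cap of 90 ; 150 left.
Give Clay Flats 55 to hit its cap of 55 ; 95 left.
Riverbend takes 50 to reach its cap of 50 ; 45 left.
Only 45 left; Hill Ranch takes them to reach 45.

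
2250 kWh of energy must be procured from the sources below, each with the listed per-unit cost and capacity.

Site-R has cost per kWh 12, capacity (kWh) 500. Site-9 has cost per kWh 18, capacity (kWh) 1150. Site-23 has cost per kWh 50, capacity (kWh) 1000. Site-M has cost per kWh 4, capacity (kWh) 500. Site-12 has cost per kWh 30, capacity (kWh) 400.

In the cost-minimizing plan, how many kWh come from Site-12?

Fill from the cheapest source first.
Site-M at 4: take all 500 kWh → 1750 still needed.
Site-R at 12: take all 500 kWh → 1250 still needed.
Site-9 at 18: take all 1150 kWh → 100 still needed.
Take 100 from Site-12 at 30 to finish.
Site-23: unused.

100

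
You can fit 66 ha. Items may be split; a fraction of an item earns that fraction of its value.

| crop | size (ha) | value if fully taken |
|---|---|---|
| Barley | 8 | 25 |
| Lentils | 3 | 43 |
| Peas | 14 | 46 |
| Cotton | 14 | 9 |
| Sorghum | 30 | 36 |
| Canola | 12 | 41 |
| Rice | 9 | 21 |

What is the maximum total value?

200

Sort by value density: Lentils 43/3≈14.3, Canola 41/12≈3.42, Peas 46/14≈3.29, Barley 25/8≈3.12, Rice 21/9≈2.33, Sorghum 36/30≈1.2, Cotton 9/14≈0.643.
Take all of Lentils (3 ha, value 43) — 63 ha left.
Take all of Canola (12 ha, value 41) — 51 ha left.
Take all of Peas (14 ha, value 46) — 37 ha left.
All 8 ha of Barley fit (value 25) — 29 remain.
Rice: take in full, 9 ha for value 21 — 20 left.
Fill the last 20 ha with part of Sorghum: 20/30 of it earns 24.
Total value = 200.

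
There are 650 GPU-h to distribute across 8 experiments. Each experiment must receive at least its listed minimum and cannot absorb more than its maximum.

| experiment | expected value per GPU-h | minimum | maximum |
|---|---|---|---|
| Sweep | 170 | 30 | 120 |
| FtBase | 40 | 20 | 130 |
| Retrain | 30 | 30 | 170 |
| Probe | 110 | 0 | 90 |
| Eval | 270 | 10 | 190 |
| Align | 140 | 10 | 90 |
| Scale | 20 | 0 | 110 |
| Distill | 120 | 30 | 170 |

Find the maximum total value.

Meeting every minimum uses 30+20+30+0+10+10+0+30 = 130 GPU-h, leaving 520.
Rank by expected value per GPU-h: Eval 270 > Sweep 170 > Align 140 > Distill 120 > Probe 110 > FtBase 40 > Retrain 30 > Scale 20.
Eval: +180 to 190 (cap) ; 340 left.
Sweep: +90 to 120 (cap) ; 250 left.
Align: +80 to 90 (cap) ; 170 left.
Distill takes 140 more to reach its cap of 170 ; 30 left.
Probe has room for 90 more but only 30 remain, so it gets 30.
Total = 170×120 + 40×20 + 30×30 + 110×30 + 270×190 + 140×90 + 120×170 = 109700.

109700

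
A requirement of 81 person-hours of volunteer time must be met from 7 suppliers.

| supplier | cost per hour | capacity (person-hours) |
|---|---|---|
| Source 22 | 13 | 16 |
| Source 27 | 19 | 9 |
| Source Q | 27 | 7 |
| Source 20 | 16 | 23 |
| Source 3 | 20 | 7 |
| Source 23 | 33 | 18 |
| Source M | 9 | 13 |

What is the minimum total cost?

Cheapest first:
Take 13 from Source M at 9 → need 68 more.
Source 22 (13): use full 16 → 52 person-hours to go.
Source 20 at 16: take all 23 person-hours → 29 still needed.
Take 9 from Source 27 at 19 → need 20 more.
Source 3 at 20: take all 7 person-hours → 13 still needed.
Source Q (27): use full 7 → 6 person-hours to go.
Source 23 (33): take the remaining 6 → done.
Cost = 13×9 + 16×13 + 23×16 + 9×19 + 7×20 + 7×27 + 6×33 = 1391.

1391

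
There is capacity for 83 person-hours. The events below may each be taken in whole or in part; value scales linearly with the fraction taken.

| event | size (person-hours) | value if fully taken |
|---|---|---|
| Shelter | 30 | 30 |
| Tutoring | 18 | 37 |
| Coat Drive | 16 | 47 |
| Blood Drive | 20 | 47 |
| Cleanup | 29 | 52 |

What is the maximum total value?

Rank by value-to-size ratio: Coat Drive 47/16≈2.94, Blood Drive 47/20≈2.35, Tutoring 37/18≈2.06, Cleanup 52/29≈1.79, Shelter 30/30≈1.
All 16 person-hours of Coat Drive fit (value 47) → 67 remain.
Take all of Blood Drive (20 person-hours, value 47) → 47 person-hours left.
Take all of Tutoring (18 person-hours, value 37) → 29 person-hours left.
All 29 person-hours of Cleanup fit (value 52) → 0 remain.
Total value = 183.

183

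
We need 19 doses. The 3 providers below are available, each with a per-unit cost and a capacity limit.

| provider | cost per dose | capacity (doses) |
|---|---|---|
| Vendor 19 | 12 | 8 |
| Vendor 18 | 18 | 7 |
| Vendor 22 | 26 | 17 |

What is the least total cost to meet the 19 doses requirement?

326

Cheapest first:
Take 8 from Vendor 19 at 12 → need 11 more.
Vendor 18 at 18: take all 7 doses → 4 still needed.
Take 4 from Vendor 22 at 26 to finish.
Cost = 8×12 + 7×18 + 4×26 = 326.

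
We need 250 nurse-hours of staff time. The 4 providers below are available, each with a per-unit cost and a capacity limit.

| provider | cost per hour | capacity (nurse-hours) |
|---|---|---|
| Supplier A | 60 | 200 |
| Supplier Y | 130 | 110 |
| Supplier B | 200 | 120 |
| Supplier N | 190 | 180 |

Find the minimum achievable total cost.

Fill from the cheapest provider first.
Supplier A (60): use full 200 → 50 nurse-hours to go.
Supplier Y (130): take the remaining 50 → done.
Supplier N, Supplier B: unused.
Cost = 200×60 + 50×130 = 18500.

18500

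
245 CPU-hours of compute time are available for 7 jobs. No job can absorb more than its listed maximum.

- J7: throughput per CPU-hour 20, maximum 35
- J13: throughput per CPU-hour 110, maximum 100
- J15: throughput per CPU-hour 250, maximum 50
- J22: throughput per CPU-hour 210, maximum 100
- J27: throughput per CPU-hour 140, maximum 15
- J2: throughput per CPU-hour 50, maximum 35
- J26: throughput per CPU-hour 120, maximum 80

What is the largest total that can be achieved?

45200

Highest throughput per CPU-hour first: J15 250 > J22 210 > J27 140 > J26 120 > J13 110 > J2 50 > J7 20.
Give J15 50 to hit its cap of 50 ; 195 left.
J22: +100 to 100 (cap) ; 95 left.
J27 takes 15 to reach its cap of 15 ; 80 left.
J26 takes 80 to reach its cap of 80 ; 0 left.
Total = 250×50 + 210×100 + 140×15 + 120×80 = 45200.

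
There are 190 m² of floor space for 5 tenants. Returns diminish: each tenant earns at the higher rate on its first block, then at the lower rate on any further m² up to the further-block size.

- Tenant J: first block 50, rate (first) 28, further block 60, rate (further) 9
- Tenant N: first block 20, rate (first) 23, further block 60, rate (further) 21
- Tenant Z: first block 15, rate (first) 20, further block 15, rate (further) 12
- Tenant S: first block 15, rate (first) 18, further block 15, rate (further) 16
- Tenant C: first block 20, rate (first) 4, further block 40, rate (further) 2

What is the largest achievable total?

4110

Treat each block as its own option and order by rate: Tenant J/first 28 > Tenant N/first 23 > Tenant N/second 21 > Tenant Z/first 20 > Tenant S/first 18 > Tenant S/second 16 > Tenant Z/second 12 > Tenant J/second 9 > Tenant C/first 4 > Tenant C/second 2.
Fill Tenant J first block (50 at 28) ; 140 left.
Tenant N/first (23): +20 ; 120 left.
Tenant N/second (21): +60 ; 60 left.
Tenant Z first at 20: fill all 15 ; 45 left.
Tenant S first at 18: fill all 15 ; 30 left.
Tenant S/second (16): +15 ; 15 left.
Tenant Z second at 12: fill all 15 ; 0 left.
Total = 28×50 + 23×20 + 21×60 + 20×15 + 18×15 + 16×15 + 12×15 = 4110.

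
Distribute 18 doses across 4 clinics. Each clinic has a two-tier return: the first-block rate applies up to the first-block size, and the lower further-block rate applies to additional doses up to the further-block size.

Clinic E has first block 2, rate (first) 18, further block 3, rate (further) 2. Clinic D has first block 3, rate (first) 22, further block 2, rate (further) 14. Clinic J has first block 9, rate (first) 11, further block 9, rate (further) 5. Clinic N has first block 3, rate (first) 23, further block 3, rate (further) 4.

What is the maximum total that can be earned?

Rank every tier by rate: Clinic N/T1 23 > Clinic D/T1 22 > Clinic E/T1 18 > Clinic D/T2 14 > Clinic J/T1 11 > Clinic J/T2 5 > Clinic N/T2 4 > Clinic E/T2 2.
Clinic N T1 at 23: fill all 3 → 15 left.
Fill Clinic D T1 block (3 at 22) → 12 left.
Fill Clinic E T1 block (2 at 18) → 10 left.
Clinic D/T2 (14): +2 → 8 left.
Clinic J T1 at 11: only 8 left, fill 8.
Total = 23×3 + 22×3 + 18×2 + 14×2 + 11×8 = 287.

287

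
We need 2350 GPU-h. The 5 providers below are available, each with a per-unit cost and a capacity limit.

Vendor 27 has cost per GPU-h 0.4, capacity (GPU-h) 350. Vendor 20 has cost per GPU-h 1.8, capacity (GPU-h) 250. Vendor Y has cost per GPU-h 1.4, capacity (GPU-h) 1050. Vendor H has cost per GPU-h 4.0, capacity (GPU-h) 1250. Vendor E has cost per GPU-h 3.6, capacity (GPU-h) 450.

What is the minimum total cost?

4680

Fill from the cheapest provider first.
Vendor 27 at 0.4: take all 350 GPU-h ; 2000 still needed.
Vendor Y at 1.4: take all 1050 GPU-h ; 950 still needed.
Vendor 20 at 1.8: take all 250 GPU-h ; 700 still needed.
Vendor E (3.6): use full 450 ; 250 GPU-h to go.
Take 250 from Vendor H at 4.0 to finish.
Cost = 350×0.4 + 1050×1.4 + 250×1.8 + 450×3.6 + 250×4.0 = 4680.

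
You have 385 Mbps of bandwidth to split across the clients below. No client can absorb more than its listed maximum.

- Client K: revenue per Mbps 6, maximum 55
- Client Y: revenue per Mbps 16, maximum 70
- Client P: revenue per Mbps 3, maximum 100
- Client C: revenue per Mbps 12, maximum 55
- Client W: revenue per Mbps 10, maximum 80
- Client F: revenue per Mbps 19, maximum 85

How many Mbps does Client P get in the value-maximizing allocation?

40

Highest revenue per Mbps first: Client F 19 > Client Y 16 > Client C 12 > Client W 10 > Client K 6 > Client P 3.
Give Client F 85 to hit its cap of 85 ; 300 left.
Client Y takes 70 to reach its cap of 70 ; 230 left.
Give Client C 55 to hit its cap of 55 ; 175 left.
Client W: +80 to 80 (cap) ; 95 left.
Client K: +55 to 55 (cap) ; 40 left.
Client P: +40 (room for 100) → 40. Pool exhausted.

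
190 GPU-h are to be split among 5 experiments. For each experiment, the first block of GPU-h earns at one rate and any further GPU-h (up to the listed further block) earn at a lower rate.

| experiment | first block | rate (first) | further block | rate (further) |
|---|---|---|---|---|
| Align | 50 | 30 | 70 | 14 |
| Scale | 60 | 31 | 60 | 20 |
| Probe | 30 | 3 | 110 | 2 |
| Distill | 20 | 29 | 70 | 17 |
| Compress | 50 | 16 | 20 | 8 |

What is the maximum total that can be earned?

Treat each block as its own option and order by rate: Scale/tier1 31 > Align/tier1 30 > Distill/tier1 29 > Scale/tier2 20 > Distill/tier2 17 > Compress/tier1 16 > Align/tier2 14 > Compress/tier2 8 > Probe/tier1 3 > Probe/tier2 2.
Fill Scale tier1 block (60 at 31) — 130 left.
Align/tier1 (30): +50 — 80 left.
Distill tier1 at 29: fill all 20 — 60 left.
Scale/tier2 (20): +60 — 0 left.
Total = 31×60 + 30×50 + 29×20 + 20×60 = 5140.

5140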